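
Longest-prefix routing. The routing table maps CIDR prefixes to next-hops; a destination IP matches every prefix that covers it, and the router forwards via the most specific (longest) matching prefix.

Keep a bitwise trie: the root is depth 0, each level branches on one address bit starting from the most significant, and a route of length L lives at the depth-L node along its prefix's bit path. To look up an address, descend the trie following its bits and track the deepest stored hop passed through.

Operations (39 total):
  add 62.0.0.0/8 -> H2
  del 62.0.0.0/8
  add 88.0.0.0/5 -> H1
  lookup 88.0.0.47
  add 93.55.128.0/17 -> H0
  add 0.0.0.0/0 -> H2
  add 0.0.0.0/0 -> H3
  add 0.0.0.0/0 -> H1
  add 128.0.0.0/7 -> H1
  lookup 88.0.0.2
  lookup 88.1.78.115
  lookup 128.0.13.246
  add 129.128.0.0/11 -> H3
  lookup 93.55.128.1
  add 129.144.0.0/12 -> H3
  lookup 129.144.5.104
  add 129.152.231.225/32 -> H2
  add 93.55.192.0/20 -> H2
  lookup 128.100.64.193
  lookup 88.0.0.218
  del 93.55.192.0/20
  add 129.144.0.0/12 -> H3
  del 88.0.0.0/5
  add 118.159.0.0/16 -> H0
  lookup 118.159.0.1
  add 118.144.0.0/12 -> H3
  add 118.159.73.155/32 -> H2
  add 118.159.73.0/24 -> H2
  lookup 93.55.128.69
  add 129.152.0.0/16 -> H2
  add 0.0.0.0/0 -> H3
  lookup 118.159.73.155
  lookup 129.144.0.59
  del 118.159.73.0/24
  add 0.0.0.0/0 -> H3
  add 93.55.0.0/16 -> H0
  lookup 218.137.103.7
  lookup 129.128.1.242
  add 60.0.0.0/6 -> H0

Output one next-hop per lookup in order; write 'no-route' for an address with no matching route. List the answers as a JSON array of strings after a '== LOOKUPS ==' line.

Trace:
  add 62.0.0.0/8 -> H2 at depth 8
  del 62.0.0.0/8 (clear depth 8)
  add 88.0.0.0/5 -> H1 at depth 5
  lookup 88.0.0.47: bits 01011 walk d0:-→d1:-→d2:-→d3:-→d4:-→d5:H1 -> H1
  add 93.55.128.0/17 -> H0 at depth 17
  add 0.0.0.0/0 -> H2 at depth 0
  add 0.0.0.0/0 -> H3 at depth 0
  add 0.0.0.0/0 -> H1 at depth 0
  add 128.0.0.0/7 -> H1 at depth 7
  lookup 88.0.0.2: bits 01011 walk d0:H1→d1:-→d2:-→d3:-→d4:-→d5:H1 -> H1
  lookup 88.1.78.115: bits 01011 walk d0:H1→d1:-→d2:-→d3:-→d4:-→d5:H1 -> H1
  lookup 128.0.13.246: bits 1000000 walk d0:H1→d1:-→d2:-→d3:-→d4:-→d5:-→d6:-→d7:H1 -> H1
  add 129.128.0.0/11 -> H3 at depth 11
  lookup 93.55.128.1: bits 01011101001101111 walk d0:H1→d1:-→d2:-→d3:-→d4:-→d5:H1→d6:-→d7:-→d8:-→d9:-→d10:-→d11:-→d12:-→d13:-→d14:-→d15:-→d16:-→d17:H0 -> H0
  add 129.144.0.0/12 -> H3 at depth 12
  lookup 129.144.5.104: bits 100000011001 walk d0:H1→d1:-→d2:-→d3:-→d4:-→d5:-→d6:-→d7:H1→d8:-→d9:-→d10:-→d11:H3→d12:H3 -> H3
  add 129.152.231.225/32 -> H2 at depth 32
  add 93.55.192.0/20 -> H2 at depth 20
  lookup 128.100.64.193: bits 1000000 walk d0:H1→d1:-→d2:-→d3:-→d4:-→d5:-→d6:-→d7:H1 -> H1
  lookup 88.0.0.218: bits 01011 walk d0:H1→d1:-→d2:-→d3:-→d4:-→d5:H1 -> H1
  del 93.55.192.0/20 (clear depth 20)
  add 129.144.0.0/12 -> H3 at depth 12
  del 88.0.0.0/5 (clear depth 5)
  add 118.159.0.0/16 -> H0 at depth 16
  lookup 118.159.0.1: bits 0111011010011111 walk d0:H1→d1:-→d2:-→d3:-→d4:-→d5:-→d6:-→d7:-→d8:-→d9:-→d10:-→d11:-→d12:-→d13:-→d14:-→d15:-→d16:H0 -> H0
  add 118.144.0.0/12 -> H3 at depth 12
  add 118.159.73.155/32 -> H2 at depth 32
  add 118.159.73.0/24 -> H2 at depth 24
  lookup 93.55.128.69: bits 01011101001101111 walk d0:H1→d1:-→d2:-→d3:-→d4:-→d5:-→d6:-→d7:-→d8:-→d9:-→d10:-→d11:-→d12:-→d13:-→d14:-→d15:-→d16:-→d17:H0 -> H0
  add 129.152.0.0/16 -> H2 at depth 16
  add 0.0.0.0/0 -> H3 at depth 0
  lookup 118.159.73.155: bits 01110110100111110100100110011011 walk d0:H3→d1:-→d2:-→d3:-→d4:-→d5:-→d6:-→d7:-→d8:-→d9:-→d10:-→d11:-→d12:H3→d13:-→d14:-→d15:-→d16:H0→d17:-→d18:-→d19:-→d20:-→d21:-→d22:-→d23:-→d24:H2→d25:-→d26:-→d27:-→d28:-→d29:-→d30:-→d31:-→d32:H2 -> H2
  lookup 129.144.0.59: bits 100000011001 walk d0:H3→d1:-→d2:-→d3:-→d4:-→d5:-→d6:-→d7:H1→d8:-→d9:-→d10:-→d11:H3→d12:H3 -> H3
  del 118.159.73.0/24 (clear depth 24)
  add 0.0.0.0/0 -> H3 at depth 0
  add 93.55.0.0/16 -> H0 at depth 16
  lookup 218.137.103.7: bits 1 walk d0:H3→d1:- -> H3
  lookup 129.128.1.242: bits 10000001100 walk d0:H3→d1:-→d2:-→d3:-→d4:-→d5:-→d6:-→d7:H1→d8:-→d9:-→d10:-→d11:H3 -> H3
  add 60.0.0.0/6 -> H0 at depth 6

== LOOKUPS ==
["H1","H1","H1","H1","H0","H3","H1","H1","H0","H0","H2","H3","H3","H3"]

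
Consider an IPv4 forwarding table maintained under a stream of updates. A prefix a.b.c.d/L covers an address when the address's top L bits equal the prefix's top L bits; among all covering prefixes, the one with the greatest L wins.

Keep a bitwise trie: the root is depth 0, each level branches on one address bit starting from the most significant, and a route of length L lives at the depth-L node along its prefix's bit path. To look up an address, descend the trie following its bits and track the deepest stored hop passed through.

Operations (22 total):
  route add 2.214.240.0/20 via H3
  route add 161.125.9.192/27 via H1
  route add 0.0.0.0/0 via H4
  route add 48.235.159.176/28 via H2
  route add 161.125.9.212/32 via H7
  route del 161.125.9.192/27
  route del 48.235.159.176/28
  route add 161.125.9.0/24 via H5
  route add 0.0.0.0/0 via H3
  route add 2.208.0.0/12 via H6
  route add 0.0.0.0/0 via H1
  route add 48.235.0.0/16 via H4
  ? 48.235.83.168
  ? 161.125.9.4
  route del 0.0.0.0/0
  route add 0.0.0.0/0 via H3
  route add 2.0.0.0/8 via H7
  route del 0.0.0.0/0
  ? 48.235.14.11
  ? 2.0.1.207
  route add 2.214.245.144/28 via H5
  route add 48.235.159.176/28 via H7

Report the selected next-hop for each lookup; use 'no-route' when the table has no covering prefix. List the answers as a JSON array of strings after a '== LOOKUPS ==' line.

Apply in order:
  add 2.214.240.0/20 -> H3 at depth 20
  add 161.125.9.192/27 -> H1 at depth 27
  add 0.0.0.0/0 -> H4 at depth 0
  add 48.235.159.176/28 -> H2 at depth 28
  add 161.125.9.212/32 -> H7 at depth 32
  - 161.125.9.192/27 clear@27
  - 48.235.159.176/28 clear@28
  add 161.125.9.0/24 -> H5 at depth 24
  add 0.0.0.0/0 -> H3 at depth 0
  add 2.208.0.0/12 -> H6 at depth 12
  add 0.0.0.0/0 -> H1 at depth 0
  add 48.235.0.0/16 -> H4 at depth 16
  ? 48.235.83.168  path d0:H1→d1:-→d2:-→d3:-→d4:-→d5:-→d6:-→d7:-→d8:-→d9:-→d10:-→d11:-→d12:-→d13:-→d14:-→d15:-→d16:H4  best=H4
  ? 161.125.9.4  path d0:H1→d1:-→d2:-→d3:-→d4:-→d5:-→d6:-→d7:-→d8:-→d9:-→d10:-→d11:-→d12:-→d13:-→d14:-→d15:-→d16:-→d17:-→d18:-→d19:-→d20:-→d21:-→d22:-→d23:-→d24:H5  best=H5
  - 0.0.0.0/0 clear@0
  add 0.0.0.0/0 -> H3 at depth 0
  add 2.0.0.0/8 -> H7 at depth 8
  - 0.0.0.0/0 clear@0
  ? 48.235.14.11  path d0:-→d1:-→d2:-→d3:-→d4:-→d5:-→d6:-→d7:-→d8:-→d9:-→d10:-→d11:-→d12:-→d13:-→d14:-→d15:-→d16:H4  best=H4
  ? 2.0.1.207  path d0:-→d1:-→d2:-→d3:-→d4:-→d5:-→d6:-→d7:-→d8:H7  best=H7
  add 2.214.245.144/28 -> H5 at depth 28
  add 48.235.159.176/28 -> H7 at depth 28

== LOOKUPS ==
["H4","H5","H4","H7"]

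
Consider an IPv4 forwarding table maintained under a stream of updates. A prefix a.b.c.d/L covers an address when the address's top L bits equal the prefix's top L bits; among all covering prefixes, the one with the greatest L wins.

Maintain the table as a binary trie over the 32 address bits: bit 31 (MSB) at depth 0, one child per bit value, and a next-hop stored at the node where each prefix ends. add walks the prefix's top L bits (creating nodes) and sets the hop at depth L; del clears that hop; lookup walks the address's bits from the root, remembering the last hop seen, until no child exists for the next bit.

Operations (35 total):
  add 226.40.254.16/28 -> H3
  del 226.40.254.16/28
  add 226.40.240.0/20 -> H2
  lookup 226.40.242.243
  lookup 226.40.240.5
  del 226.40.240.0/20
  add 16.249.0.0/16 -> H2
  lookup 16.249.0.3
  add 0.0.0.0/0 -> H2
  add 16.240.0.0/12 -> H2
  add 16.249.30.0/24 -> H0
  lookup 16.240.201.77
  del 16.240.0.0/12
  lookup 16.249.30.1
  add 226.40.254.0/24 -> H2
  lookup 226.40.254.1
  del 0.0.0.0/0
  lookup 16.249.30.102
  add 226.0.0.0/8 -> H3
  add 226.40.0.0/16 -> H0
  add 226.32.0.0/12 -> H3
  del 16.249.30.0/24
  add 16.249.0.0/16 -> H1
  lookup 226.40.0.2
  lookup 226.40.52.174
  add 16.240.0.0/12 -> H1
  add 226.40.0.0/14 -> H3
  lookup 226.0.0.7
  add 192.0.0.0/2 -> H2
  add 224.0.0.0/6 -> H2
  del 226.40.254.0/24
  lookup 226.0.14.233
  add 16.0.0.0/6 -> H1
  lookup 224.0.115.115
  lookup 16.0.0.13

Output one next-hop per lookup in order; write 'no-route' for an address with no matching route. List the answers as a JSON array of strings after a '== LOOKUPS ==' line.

Apply in order:
  add 226.40.254.16/28 -> H3 at depth 28
  - 226.40.254.16/28 clear@28
  add 226.40.240.0/20 -> H2 at depth 20
  ? 226.40.242.243  path d0:-→d1:-→d2:-→d3:-→d4:-→d5:-→d6:-→d7:-→d8:-→d9:-→d10:-→d11:-→d12:-→d13:-→d14:-→d15:-→d16:-→d17:-→d18:-→d19:-→d20:H2  best=H2
  ? 226.40.240.5  path d0:-→d1:-→d2:-→d3:-→d4:-→d5:-→d6:-→d7:-→d8:-→d9:-→d10:-→d11:-→d12:-→d13:-→d14:-→d15:-→d16:-→d17:-→d18:-→d19:-→d20:H2  best=H2
  - 226.40.240.0/20 clear@20
  add 16.249.0.0/16 -> H2 at depth 16
  ? 16.249.0.3  path d0:-→d1:-→d2:-→d3:-→d4:-→d5:-→d6:-→d7:-→d8:-→d9:-→d10:-→d11:-→d12:-→d13:-→d14:-→d15:-→d16:H2  best=H2
  add 0.0.0.0/0 -> H2 at depth 0
  add 16.240.0.0/12 -> H2 at depth 12
  add 16.249.30.0/24 -> H0 at depth 24
  ? 16.240.201.77  path d0:H2→d1:-→d2:-→d3:-→d4:-→d5:-→d6:-→d7:-→d8:-→d9:-→d10:-→d11:-→d12:H2  best=H2
  - 16.240.0.0/12 clear@12
  ? 16.249.30.1  path d0:H2→d1:-→d2:-→d3:-→d4:-→d5:-→d6:-→d7:-→d8:-→d9:-→d10:-→d11:-→d12:-→d13:-→d14:-→d15:-→d16:H2→d17:-→d18:-→d19:-→d20:-→d21:-→d22:-→d23:-→d24:H0  best=H0
  add 226.40.254.0/24 -> H2 at depth 24
  ? 226.40.254.1  path d0:H2→d1:-→d2:-→d3:-→d4:-→d5:-→d6:-→d7:-→d8:-→d9:-→d10:-→d11:-→d12:-→d13:-→d14:-→d15:-→d16:-→d17:-→d18:-→d19:-→d20:-→d21:-→d22:-→d23:-→d24:H2→d25:-→d26:-→d27:-  best=H2
  - 0.0.0.0/0 clear@0
  ? 16.249.30.102  path d0:-→d1:-→d2:-→d3:-→d4:-→d5:-→d6:-→d7:-→d8:-→d9:-→d10:-→d11:-→d12:-→d13:-→d14:-→d15:-→d16:H2→d17:-→d18:-→d19:-→d20:-→d21:-→d22:-→d23:-→d24:H0  best=H0
  add 226.0.0.0/8 -> H3 at depth 8
  add 226.40.0.0/16 -> H0 at depth 16
  add 226.32.0.0/12 -> H3 at depth 12
  - 16.249.30.0/24 clear@24
  add 16.249.0.0/16 -> H1 at depth 16
  ? 226.40.0.2  path d0:-→d1:-→d2:-→d3:-→d4:-→d5:-→d6:-→d7:-→d8:H3→d9:-→d10:-→d11:-→d12:H3→d13:-→d14:-→d15:-→d16:H0  best=H0
  ? 226.40.52.174  path d0:-→d1:-→d2:-→d3:-→d4:-→d5:-→d6:-→d7:-→d8:H3→d9:-→d10:-→d11:-→d12:H3→d13:-→d14:-→d15:-→d16:H0  best=H0
  add 16.240.0.0/12 -> H1 at depth 12
  add 226.40.0.0/14 -> H3 at depth 14
  ? 226.0.0.7  path d0:-→d1:-→d2:-→d3:-→d4:-→d5:-→d6:-→d7:-→d8:H3→d9:-→d10:-  best=H3
  add 192.0.0.0/2 -> H2 at depth 2
  add 224.0.0.0/6 -> H2 at depth 6
  - 226.40.254.0/24 clear@24
  ? 226.0.14.233  path d0:-→d1:-→d2:H2→d3:-→d4:-→d5:-→d6:H2→d7:-→d8:H3→d9:-→d10:-  best=H3
  add 16.0.0.0/6 -> H1 at depth 6
  ? 224.0.115.115  path d0:-→d1:-→d2:H2→d3:-→d4:-→d5:-→d6:H2  best=H2
  ? 16.0.0.13  path d0:-→d1:-→d2:-→d3:-→d4:-→d5:-→d6:H1→d7:-→d8:-  best=H1

== LOOKUPS ==
["H2","H2","H2","H2","H0","H2","H0","H0","H0","H3","H3","H2","H1"]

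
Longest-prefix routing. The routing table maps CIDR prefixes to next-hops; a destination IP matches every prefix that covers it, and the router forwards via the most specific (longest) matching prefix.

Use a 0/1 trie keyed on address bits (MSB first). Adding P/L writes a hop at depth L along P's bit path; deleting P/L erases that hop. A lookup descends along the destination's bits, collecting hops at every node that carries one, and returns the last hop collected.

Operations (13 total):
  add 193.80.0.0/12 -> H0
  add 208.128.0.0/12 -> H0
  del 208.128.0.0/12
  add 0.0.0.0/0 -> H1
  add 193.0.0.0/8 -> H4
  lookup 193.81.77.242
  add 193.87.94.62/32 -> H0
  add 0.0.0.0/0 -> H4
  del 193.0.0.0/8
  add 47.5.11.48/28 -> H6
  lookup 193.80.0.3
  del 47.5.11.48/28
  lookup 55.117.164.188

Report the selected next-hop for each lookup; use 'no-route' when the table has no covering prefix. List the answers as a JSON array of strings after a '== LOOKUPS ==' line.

Apply in order:
  + 193.80.0.0/12 (H0) depth=12
  + 208.128.0.0/12 (H0) depth=12
  - 208.128.0.0/12 clear@12
  + 0.0.0.0/0 (H1) depth=0
  + 193.0.0.0/8 (H4) depth=8
  Q 193.81.77.242: descend 110000010101 ; hops seen [H1,H4,H0] ; pick H0
  + 193.87.94.62/32 (H0) depth=32
  + 0.0.0.0/0 (H4) depth=0
  - 193.0.0.0/8 clear@8
  + 47.5.11.48/28 (H6) depth=28
  Q 193.80.0.3: descend 1100000101010 ; hops seen [H4,H0] ; pick H0
  - 47.5.11.48/28 clear@28
  Q 55.117.164.188: descend 001 ; hops seen [H4] ; pick H4

== LOOKUPS ==
["H0","H0","H4"]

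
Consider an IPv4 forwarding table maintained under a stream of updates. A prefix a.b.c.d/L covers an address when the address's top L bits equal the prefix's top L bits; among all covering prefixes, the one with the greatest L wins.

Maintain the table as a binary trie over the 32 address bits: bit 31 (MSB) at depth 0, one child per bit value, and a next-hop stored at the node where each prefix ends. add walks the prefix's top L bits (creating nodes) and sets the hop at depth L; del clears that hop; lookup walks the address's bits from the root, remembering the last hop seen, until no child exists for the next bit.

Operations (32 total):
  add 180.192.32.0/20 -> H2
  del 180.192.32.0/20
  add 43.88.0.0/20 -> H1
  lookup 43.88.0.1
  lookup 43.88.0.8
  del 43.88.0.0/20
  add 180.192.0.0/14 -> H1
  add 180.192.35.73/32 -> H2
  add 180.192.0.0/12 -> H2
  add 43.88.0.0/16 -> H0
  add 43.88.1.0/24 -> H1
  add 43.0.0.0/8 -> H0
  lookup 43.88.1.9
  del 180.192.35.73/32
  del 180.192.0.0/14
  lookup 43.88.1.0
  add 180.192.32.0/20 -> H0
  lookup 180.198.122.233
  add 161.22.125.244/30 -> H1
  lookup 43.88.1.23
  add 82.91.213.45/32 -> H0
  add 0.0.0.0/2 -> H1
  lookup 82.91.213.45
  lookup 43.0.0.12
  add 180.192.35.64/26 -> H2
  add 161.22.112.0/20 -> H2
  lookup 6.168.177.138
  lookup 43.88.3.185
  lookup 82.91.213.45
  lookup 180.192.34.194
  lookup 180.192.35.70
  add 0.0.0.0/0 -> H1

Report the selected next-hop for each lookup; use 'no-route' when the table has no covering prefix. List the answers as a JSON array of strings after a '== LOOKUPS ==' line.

Process each operation:
  add 180.192.32.0/20 -> H2 at depth 20
  del 180.192.32.0/20 (clear depth 20)
  add 43.88.0.0/20 -> H1 at depth 20
  Q 43.88.0.1: descend 00101011010110000000 ; hops seen [H1] ; pick H1
  Q 43.88.0.8: descend 00101011010110000000 ; hops seen [H1] ; pick H1
  del 43.88.0.0/20 (clear depth 20)
  add 180.192.0.0/14 -> H1 at depth 14
  add 180.192.35.73/32 -> H2 at depth 32
  add 180.192.0.0/12 -> H2 at depth 12
  add 43.88.0.0/16 -> H0 at depth 16
  add 43.88.1.0/24 -> H1 at depth 24
  add 43.0.0.0/8 -> H0 at depth 8
  Q 43.88.1.9: descend 001010110101100000000001 ; hops seen [H0,H0,H1] ; pick H1
  del 180.192.35.73/32 (clear depth 32)
  del 180.192.0.0/14 (clear depth 14)
  Q 43.88.1.0: descend 001010110101100000000001 ; hops seen [H0,H0,H1] ; pick H1
  add 180.192.32.0/20 -> H0 at depth 20
  Q 180.198.122.233: descend 1011010011000 ; hops seen [H2] ; pick H2
  add 161.22.125.244/30 -> H1 at depth 30
  Q 43.88.1.23: descend 001010110101100000000001 ; hops seen [H0,H0,H1] ; pick H1
  add 82.91.213.45/32 -> H0 at depth 32
  add 0.0.0.0/2 -> H1 at depth 2
  Q 82.91.213.45: descend 01010010010110111101010100101101 ; hops seen [H0] ; pick H0
  Q 43.0.0.12: descend 001010110 ; hops seen [H1,H0] ; pick H0
  add 180.192.35.64/26 -> H2 at depth 26
  add 161.22.112.0/20 -> H2 at depth 20
  Q 6.168.177.138: descend 00 ; hops seen [H1] ; pick H1
  Q 43.88.3.185: descend 0010101101011000000000 ; hops seen [H1,H0,H0] ; pick H0
  Q 82.91.213.45: descend 01010010010110111101010100101101 ; hops seen [H0] ; pick H0
  Q 180.192.34.194: descend 10110100110000000010001 ; hops seen [H2,H0] ; pick H0
  Q 180.192.35.70: descend 1011010011000000001000110100 ; hops seen [H2,H0,H2] ; pick H2
  add 0.0.0.0/0 -> H1 at depth 0

== LOOKUPS ==
["H1","H1","H1","H1","H2","H1","H0","H0","H1","H0","H0","H0","H2"]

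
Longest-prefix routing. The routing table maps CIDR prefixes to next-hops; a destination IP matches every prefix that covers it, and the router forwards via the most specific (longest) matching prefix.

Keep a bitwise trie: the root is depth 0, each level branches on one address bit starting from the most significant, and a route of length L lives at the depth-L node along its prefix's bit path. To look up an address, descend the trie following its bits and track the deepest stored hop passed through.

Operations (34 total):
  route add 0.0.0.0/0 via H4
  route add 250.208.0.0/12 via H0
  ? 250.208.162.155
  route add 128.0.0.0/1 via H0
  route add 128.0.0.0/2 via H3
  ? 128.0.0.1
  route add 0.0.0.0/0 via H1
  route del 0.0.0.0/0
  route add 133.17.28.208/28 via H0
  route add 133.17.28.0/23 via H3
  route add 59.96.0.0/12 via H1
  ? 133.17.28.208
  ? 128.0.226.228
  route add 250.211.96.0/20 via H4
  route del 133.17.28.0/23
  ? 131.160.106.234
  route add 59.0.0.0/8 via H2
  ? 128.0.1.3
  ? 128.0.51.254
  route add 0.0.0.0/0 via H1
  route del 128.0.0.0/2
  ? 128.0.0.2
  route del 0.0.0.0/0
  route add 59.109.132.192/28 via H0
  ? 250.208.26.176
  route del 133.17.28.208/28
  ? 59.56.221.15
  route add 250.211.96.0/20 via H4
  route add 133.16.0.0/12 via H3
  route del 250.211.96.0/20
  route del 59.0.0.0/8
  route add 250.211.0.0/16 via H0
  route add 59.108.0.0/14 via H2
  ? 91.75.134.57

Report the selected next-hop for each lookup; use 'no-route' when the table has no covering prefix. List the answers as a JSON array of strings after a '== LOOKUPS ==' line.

Apply in order:
  add 0.0.0.0/0 -> H4 at depth 0
  add 250.208.0.0/12 -> H0 at depth 12
  lookup 250.208.162.155: bits 111110101101 walk d0:H4→d1:-→d2:-→d3:-→d4:-→d5:-→d6:-→d7:-→d8:-→d9:-→d10:-→d11:-→d12:H0 -> H0
  add 128.0.0.0/1 -> H0 at depth 1
  add 128.0.0.0/2 -> H3 at depth 2
  lookup 128.0.0.1: bits 10 walk d0:H4→d1:H0→d2:H3 -> H3
  add 0.0.0.0/0 -> H1 at depth 0
  del 0.0.0.0/0 (clear depth 0)
  add 133.17.28.208/28 -> H0 at depth 28
  add 133.17.28.0/23 -> H3 at depth 23
  add 59.96.0.0/12 -> H1 at depth 12
  lookup 133.17.28.208: bits 1000010100010001000111001101 walk d0:-→d1:H0→d2:H3→d3:-→d4:-→d5:-→d6:-→d7:-→d8:-→d9:-→d10:-→d11:-→d12:-→d13:-→d14:-→d15:-→d16:-→d17:-→d18:-→d19:-→d20:-→d21:-→d22:-→d23:H3→d24:-→d25:-→d26:-→d27:-→d28:H0 -> H0
  lookup 128.0.226.228: bits 10000 walk d0:-→d1:H0→d2:H3→d3:-→d4:-→d5:- -> H3
  add 250.211.96.0/20 -> H4 at depth 20
  del 133.17.28.0/23 (clear depth 23)
  lookup 131.160.106.234: bits 10000 walk d0:-→d1:H0→d2:H3→d3:-→d4:-→d5:- -> H3
  add 59.0.0.0/8 -> H2 at depth 8
  lookup 128.0.1.3: bits 10000 walk d0:-→d1:H0→d2:H3→d3:-→d4:-→d5:- -> H3
  lookup 128.0.51.254: bits 10000 walk d0:-→d1:H0→d2:H3→d3:-→d4:-→d5:- -> H3
  add 0.0.0.0/0 -> H1 at depth 0
  del 128.0.0.0/2 (clear depth 2)
  lookup 128.0.0.2: bits 10000 walk d0:H1→d1:H0→d2:-→d3:-→d4:-→d5:- -> H0
  del 0.0.0.0/0 (clear depth 0)
  add 59.109.132.192/28 -> H0 at depth 28
  lookup 250.208.26.176: bits 11111010110100 walk d0:-→d1:H0→d2:-→d3:-→d4:-→d5:-→d6:-→d7:-→d8:-→d9:-→d10:-→d11:-→d12:H0→d13:-→d14:- -> H0
  del 133.17.28.208/28 (clear depth 28)
  lookup 59.56.221.15: bits 001110110 walk d0:-→d1:-→d2:-→d3:-→d4:-→d5:-→d6:-→d7:-→d8:H2→d9:- -> H2
  add 250.211.96.0/20 -> H4 at depth 20
  add 133.16.0.0/12 -> H3 at depth 12
  del 250.211.96.0/20 (clear depth 20)
  del 59.0.0.0/8 (clear depth 8)
  add 250.211.0.0/16 -> H0 at depth 16
  add 59.108.0.0/14 -> H2 at depth 14
  lookup 91.75.134.57: bits 0 walk d0:-→d1:- -> no-route

== LOOKUPS ==
["H0","H3","H0","H3","H3","H3","H3","H0","H0","H2","no-route"]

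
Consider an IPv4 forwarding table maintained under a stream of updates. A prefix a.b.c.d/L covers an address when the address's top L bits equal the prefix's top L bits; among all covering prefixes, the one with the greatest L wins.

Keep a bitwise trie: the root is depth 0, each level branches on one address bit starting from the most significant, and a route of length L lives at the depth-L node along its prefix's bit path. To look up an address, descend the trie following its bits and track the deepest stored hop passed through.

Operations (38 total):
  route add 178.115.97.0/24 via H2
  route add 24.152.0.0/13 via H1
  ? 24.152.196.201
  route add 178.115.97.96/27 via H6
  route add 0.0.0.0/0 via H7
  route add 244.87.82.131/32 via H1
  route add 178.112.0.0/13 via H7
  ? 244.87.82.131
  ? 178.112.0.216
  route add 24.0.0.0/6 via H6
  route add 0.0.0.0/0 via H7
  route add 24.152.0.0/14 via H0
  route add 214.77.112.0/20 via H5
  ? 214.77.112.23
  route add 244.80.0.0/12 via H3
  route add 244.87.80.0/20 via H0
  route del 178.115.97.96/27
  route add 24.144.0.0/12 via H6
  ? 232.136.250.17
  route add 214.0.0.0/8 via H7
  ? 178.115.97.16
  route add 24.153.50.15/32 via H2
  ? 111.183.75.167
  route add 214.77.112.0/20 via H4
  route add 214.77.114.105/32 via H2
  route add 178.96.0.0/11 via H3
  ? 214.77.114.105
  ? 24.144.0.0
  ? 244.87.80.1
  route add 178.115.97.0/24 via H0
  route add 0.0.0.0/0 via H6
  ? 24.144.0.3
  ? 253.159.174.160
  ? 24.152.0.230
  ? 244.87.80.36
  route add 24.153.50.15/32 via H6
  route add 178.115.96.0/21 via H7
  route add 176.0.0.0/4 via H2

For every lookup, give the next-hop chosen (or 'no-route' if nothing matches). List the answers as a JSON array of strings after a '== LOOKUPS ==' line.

Process each operation:
  + 178.115.97.0/24 (H2) depth=24
  + 24.152.0.0/13 (H1) depth=13
  ? 24.152.196.201  path d0:-→d1:-→d2:-→d3:-→d4:-→d5:-→d6:-→d7:-→d8:-→d9:-→d10:-→d11:-→d12:-→d13:H1  best=H1
  + 178.115.97.96/27 (H6) depth=27
  + 0.0.0.0/0 (H7) depth=0
  + 244.87.82.131/32 (H1) depth=32
  + 178.112.0.0/13 (H7) depth=13
  ? 244.87.82.131  path d0:H7→d1:-→d2:-→d3:-→d4:-→d5:-→d6:-→d7:-→d8:-→d9:-→d10:-→d11:-→d12:-→d13:-→d14:-→d15:-→d16:-→d17:-→d18:-→d19:-→d20:-→d21:-→d22:-→d23:-→d24:-→d25:-→d26:-→d27:-→d28:-→d29:-→d30:-→d31:-→d32:H1  best=H1
  ? 178.112.0.216  path d0:H7→d1:-→d2:-→d3:-→d4:-→d5:-→d6:-→d7:-→d8:-→d9:-→d10:-→d11:-→d12:-→d13:H7→d14:-  best=H7
  + 24.0.0.0/6 (H6) depth=6
  + 0.0.0.0/0 (H7) depth=0
  + 24.152.0.0/14 (H0) depth=14
  + 214.77.112.0/20 (H5) depth=20
  ? 214.77.112.23  path d0:H7→d1:-→d2:-→d3:-→d4:-→d5:-→d6:-→d7:-→d8:-→d9:-→d10:-→d11:-→d12:-→d13:-→d14:-→d15:-→d16:-→d17:-→d18:-→d19:-→d20:H5  best=H5
  + 244.80.0.0/12 (H3) depth=12
  + 244.87.80.0/20 (H0) depth=20
  del 178.115.97.96/27 (clear depth 27)
  + 24.144.0.0/12 (H6) depth=12
  ? 232.136.250.17  path d0:H7→d1:-→d2:-→d3:-  best=H7
  + 214.0.0.0/8 (H7) depth=8
  ? 178.115.97.16  path d0:H7→d1:-→d2:-→d3:-→d4:-→d5:-→d6:-→d7:-→d8:-→d9:-→d10:-→d11:-→d12:-→d13:H7→d14:-→d15:-→d16:-→d17:-→d18:-→d19:-→d20:-→d21:-→d22:-→d23:-→d24:H2→d25:-  best=H2
  + 24.153.50.15/32 (H2) depth=32
  ? 111.183.75.167  path d0:H7→d1:-  best=H7
  + 214.77.112.0/20 (H4) depth=20
  + 214.77.114.105/32 (H2) depth=32
  + 178.96.0.0/11 (H3) depth=11
  ? 214.77.114.105  path d0:H7→d1:-→d2:-→d3:-→d4:-→d5:-→d6:-→d7:-→d8:H7→d9:-→d10:-→d11:-→d12:-→d13:-→d14:-→d15:-→d16:-→d17:-→d18:-→d19:-→d20:H4→d21:-→d22:-→d23:-→d24:-→d25:-→d26:-→d27:-→d28:-→d29:-→d30:-→d31:-→d32:H2  best=H2
  ? 24.144.0.0  path d0:H7→d1:-→d2:-→d3:-→d4:-→d5:-→d6:H6→d7:-→d8:-→d9:-→d10:-→d11:-→d12:H6  best=H6
  ? 244.87.80.1  path d0:H7→d1:-→d2:-→d3:-→d4:-→d5:-→d6:-→d7:-→d8:-→d9:-→d10:-→d11:-→d12:H3→d13:-→d14:-→d15:-→d16:-→d17:-→d18:-→d19:-→d20:H0→d21:-→d22:-  best=H0
  + 178.115.97.0/24 (H0) depth=24
  + 0.0.0.0/0 (H6) depth=0
  ? 24.144.0.3  path d0:H6→d1:-→d2:-→d3:-→d4:-→d5:-→d6:H6→d7:-→d8:-→d9:-→d10:-→d11:-→d12:H6  best=H6
  ? 253.159.174.160  path d0:H6→d1:-→d2:-→d3:-→d4:-  best=H6
  ? 24.152.0.230  path d0:H6→d1:-→d2:-→d3:-→d4:-→d5:-→d6:H6→d7:-→d8:-→d9:-→d10:-→d11:-→d12:H6→d13:H1→d14:H0→d15:-  best=H0
  ? 244.87.80.36  path d0:H6→d1:-→d2:-→d3:-→d4:-→d5:-→d6:-→d7:-→d8:-→d9:-→d10:-→d11:-→d12:H3→d13:-→d14:-→d15:-→d16:-→d17:-→d18:-→d19:-→d20:H0→d21:-→d22:-  best=H0
  + 24.153.50.15/32 (H6) depth=32
  + 178.115.96.0/21 (H7) depth=21
  + 176.0.0.0/4 (H2) depth=4

== LOOKUPS ==
["H1","H1","H7","H5","H7","H2","H7","H2","H6","H0","H6","H6","H0","H0"]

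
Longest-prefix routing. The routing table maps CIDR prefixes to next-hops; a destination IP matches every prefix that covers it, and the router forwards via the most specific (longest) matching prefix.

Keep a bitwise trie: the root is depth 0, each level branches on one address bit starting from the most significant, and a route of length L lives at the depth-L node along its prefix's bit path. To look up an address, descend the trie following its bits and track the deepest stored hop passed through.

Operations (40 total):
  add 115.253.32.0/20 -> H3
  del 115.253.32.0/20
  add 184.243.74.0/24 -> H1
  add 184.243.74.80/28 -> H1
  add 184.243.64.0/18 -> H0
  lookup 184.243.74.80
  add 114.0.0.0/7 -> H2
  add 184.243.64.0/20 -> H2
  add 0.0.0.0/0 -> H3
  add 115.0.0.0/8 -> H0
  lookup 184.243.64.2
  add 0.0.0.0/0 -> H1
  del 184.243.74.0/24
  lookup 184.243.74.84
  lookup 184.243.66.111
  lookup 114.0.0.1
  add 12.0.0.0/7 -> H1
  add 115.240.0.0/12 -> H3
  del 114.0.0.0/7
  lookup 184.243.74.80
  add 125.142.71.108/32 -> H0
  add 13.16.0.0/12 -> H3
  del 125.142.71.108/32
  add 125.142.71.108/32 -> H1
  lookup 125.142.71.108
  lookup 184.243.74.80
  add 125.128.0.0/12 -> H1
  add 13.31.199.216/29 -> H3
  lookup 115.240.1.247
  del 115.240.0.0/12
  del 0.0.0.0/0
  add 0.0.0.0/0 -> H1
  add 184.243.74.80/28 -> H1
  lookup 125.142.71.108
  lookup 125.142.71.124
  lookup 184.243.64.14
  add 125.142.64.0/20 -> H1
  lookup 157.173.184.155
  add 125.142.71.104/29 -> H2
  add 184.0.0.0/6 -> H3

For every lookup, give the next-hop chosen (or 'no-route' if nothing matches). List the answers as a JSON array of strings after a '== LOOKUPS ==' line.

Apply in order:
  + 115.253.32.0/20 (H3) depth=20
  del 115.253.32.0/20 (clear depth 20)
  + 184.243.74.0/24 (H1) depth=24
  + 184.243.74.80/28 (H1) depth=28
  + 184.243.64.0/18 (H0) depth=18
  ? 184.243.74.80  path d0:-→d1:-→d2:-→d3:-→d4:-→d5:-→d6:-→d7:-→d8:-→d9:-→d10:-→d11:-→d12:-→d13:-→d14:-→d15:-→d16:-→d17:-→d18:H0→d19:-→d20:-→d21:-→d22:-→d23:-→d24:H1→d25:-→d26:-→d27:-→d28:H1  best=H1
  + 114.0.0.0/7 (H2) depth=7
  + 184.243.64.0/20 (H2) depth=20
  + 0.0.0.0/0 (H3) depth=0
  + 115.0.0.0/8 (H0) depth=8
  ? 184.243.64.2  path d0:H3→d1:-→d2:-→d3:-→d4:-→d5:-→d6:-→d7:-→d8:-→d9:-→d10:-→d11:-→d12:-→d13:-→d14:-→d15:-→d16:-→d17:-→d18:H0→d19:-→d20:H2  best=H2
  + 0.0.0.0/0 (H1) depth=0
  del 184.243.74.0/24 (clear depth 24)
  ? 184.243.74.84  path d0:H1→d1:-→d2:-→d3:-→d4:-→d5:-→d6:-→d7:-→d8:-→d9:-→d10:-→d11:-→d12:-→d13:-→d14:-→d15:-→d16:-→d17:-→d18:H0→d19:-→d20:H2→d21:-→d22:-→d23:-→d24:-→d25:-→d26:-→d27:-→d28:H1  best=H1
  ? 184.243.66.111  path d0:H1→d1:-→d2:-→d3:-→d4:-→d5:-→d6:-→d7:-→d8:-→d9:-→d10:-→d11:-→d12:-→d13:-→d14:-→d15:-→d16:-→d17:-→d18:H0→d19:-→d20:H2  best=H2
  ? 114.0.0.1  path d0:H1→d1:-→d2:-→d3:-→d4:-→d5:-→d6:-→d7:H2  best=H2
  + 12.0.0.0/7 (H1) depth=7
  + 115.240.0.0/12 (H3) depth=12
  del 114.0.0.0/7 (clear depth 7)
  ? 184.243.74.80  path d0:H1→d1:-→d2:-→d3:-→d4:-→d5:-→d6:-→d7:-→d8:-→d9:-→d10:-→d11:-→d12:-→d13:-→d14:-→d15:-→d16:-→d17:-→d18:H0→d19:-→d20:H2→d21:-→d22:-→d23:-→d24:-→d25:-→d26:-→d27:-→d28:H1  best=H1
  + 125.142.71.108/32 (H0) depth=32
  + 13.16.0.0/12 (H3) depth=12
  del 125.142.71.108/32 (clear depth 32)
  + 125.142.71.108/32 (H1) depth=32
  ? 125.142.71.108  path d0:H1→d1:-→d2:-→d3:-→d4:-→d5:-→d6:-→d7:-→d8:-→d9:-→d10:-→d11:-→d12:-→d13:-→d14:-→d15:-→d16:-→d17:-→d18:-→d19:-→d20:-→d21:-→d22:-→d23:-→d24:-→d25:-→d26:-→d27:-→d28:-→d29:-→d30:-→d31:-→d32:H1  best=H1
  ? 184.243.74.80  path d0:H1→d1:-→d2:-→d3:-→d4:-→d5:-→d6:-→d7:-→d8:-→d9:-→d10:-→d11:-→d12:-→d13:-→d14:-→d15:-→d16:-→d17:-→d18:H0→d19:-→d20:H2→d21:-→d22:-→d23:-→d24:-→d25:-→d26:-→d27:-→d28:H1  best=H1
  + 125.128.0.0/12 (H1) depth=12
  + 13.31.199.216/29 (H3) depth=29
  ? 115.240.1.247  path d0:H1→d1:-→d2:-→d3:-→d4:-→d5:-→d6:-→d7:-→d8:H0→d9:-→d10:-→d11:-→d12:H3  best=H3
  del 115.240.0.0/12 (clear depth 12)
  del 0.0.0.0/0 (clear depth 0)
  + 0.0.0.0/0 (H1) depth=0
  + 184.243.74.80/28 (H1) depth=28
  ? 125.142.71.108  path d0:H1→d1:-→d2:-→d3:-→d4:-→d5:-→d6:-→d7:-→d8:-→d9:-→d10:-→d11:-→d12:H1→d13:-→d14:-→d15:-→d16:-→d17:-→d18:-→d19:-→d20:-→d21:-→d22:-→d23:-→d24:-→d25:-→d26:-→d27:-→d28:-→d29:-→d30:-→d31:-→d32:H1  best=H1
  ? 125.142.71.124  path d0:H1→d1:-→d2:-→d3:-→d4:-→d5:-→d6:-→d7:-→d8:-→d9:-→d10:-→d11:-→d12:H1→d13:-→d14:-→d15:-→d16:-→d17:-→d18:-→d19:-→d20:-→d21:-→d22:-→d23:-→d24:-→d25:-→d26:-→d27:-  best=H1
  ? 184.243.64.14  path d0:H1→d1:-→d2:-→d3:-→d4:-→d5:-→d6:-→d7:-→d8:-→d9:-→d10:-→d11:-→d12:-→d13:-→d14:-→d15:-→d16:-→d17:-→d18:H0→d19:-→d20:H2  best=H2
  + 125.142.64.0/20 (H1) depth=20
  ? 157.173.184.155  path d0:H1→d1:-→d2:-  best=H1
  + 125.142.71.104/29 (H2) depth=29
  + 184.0.0.0/6 (H3) depth=6

== LOOKUPS ==
["H1","H2","H1","H2","H2","H1","H1","H1","H3","H1","H1","H2","H1"]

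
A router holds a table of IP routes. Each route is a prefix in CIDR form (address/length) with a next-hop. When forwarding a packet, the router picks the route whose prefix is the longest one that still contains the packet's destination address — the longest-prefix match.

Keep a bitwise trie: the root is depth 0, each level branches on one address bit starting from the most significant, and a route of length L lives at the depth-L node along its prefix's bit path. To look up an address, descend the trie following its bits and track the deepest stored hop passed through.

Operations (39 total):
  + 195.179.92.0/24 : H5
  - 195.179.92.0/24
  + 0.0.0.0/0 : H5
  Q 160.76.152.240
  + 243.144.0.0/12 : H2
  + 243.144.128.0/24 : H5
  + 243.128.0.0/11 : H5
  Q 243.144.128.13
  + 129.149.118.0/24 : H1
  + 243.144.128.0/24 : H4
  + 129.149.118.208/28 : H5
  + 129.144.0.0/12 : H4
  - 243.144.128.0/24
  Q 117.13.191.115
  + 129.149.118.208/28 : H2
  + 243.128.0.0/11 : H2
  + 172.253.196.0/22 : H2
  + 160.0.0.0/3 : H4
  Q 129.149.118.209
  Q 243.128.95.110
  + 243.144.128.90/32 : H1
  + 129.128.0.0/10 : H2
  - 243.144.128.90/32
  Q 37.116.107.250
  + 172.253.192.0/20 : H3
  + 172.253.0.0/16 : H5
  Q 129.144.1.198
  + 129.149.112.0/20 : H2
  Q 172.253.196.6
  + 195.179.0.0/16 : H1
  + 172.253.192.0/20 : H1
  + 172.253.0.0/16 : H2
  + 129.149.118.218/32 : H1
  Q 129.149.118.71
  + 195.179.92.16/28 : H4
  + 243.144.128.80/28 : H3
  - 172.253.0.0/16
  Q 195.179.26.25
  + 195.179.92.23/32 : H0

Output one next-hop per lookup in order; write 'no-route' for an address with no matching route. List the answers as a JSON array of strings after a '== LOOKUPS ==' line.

Process each operation:
  add 195.179.92.0/24 -> H5 at depth 24
  del 195.179.92.0/24 (clear depth 24)
  add 0.0.0.0/0 -> H5 at depth 0
  Q 160.76.152.240: descend 1 ; hops seen [H5] ; pick H5
  add 243.144.0.0/12 -> H2 at depth 12
  add 243.144.128.0/24 -> H5 at depth 24
  add 243.128.0.0/11 -> H5 at depth 11
  Q 243.144.128.13: descend 111100111001000010000000 ; hops seen [H5,H5,H2,H5] ; pick H5
  add 129.149.118.0/24 -> H1 at depth 24
  add 243.144.128.0/24 -> H4 at depth 24
  add 129.149.118.208/28 -> H5 at depth 28
  add 129.144.0.0/12 -> H4 at depth 12
  del 243.144.128.0/24 (clear depth 24)
  Q 117.13.191.115: descend ε ; hops seen [H5] ; pick H5
  add 129.149.118.208/28 -> H2 at depth 28
  add 243.128.0.0/11 -> H2 at depth 11
  add 172.253.196.0/22 -> H2 at depth 22
  add 160.0.0.0/3 -> H4 at depth 3
  Q 129.149.118.209: descend 1000000110010101011101101101 ; hops seen [H5,H4,H1,H2] ; pick H2
  Q 243.128.95.110: descend 11110011100 ; hops seen [H5,H2] ; pick H2
  add 243.144.128.90/32 -> H1 at depth 32
  add 129.128.0.0/10 -> H2 at depth 10
  del 243.144.128.90/32 (clear depth 32)
  Q 37.116.107.250: descend ε ; hops seen [H5] ; pick H5
  add 172.253.192.0/20 -> H3 at depth 20
  add 172.253.0.0/16 -> H5 at depth 16
  Q 129.144.1.198: descend 1000000110010 ; hops seen [H5,H2,H4] ; pick H4
  add 129.149.112.0/20 -> H2 at depth 20
  Q 172.253.196.6: descend 1010110011111101110001 ; hops seen [H5,H4,H5,H3,H2] ; pick H2
  add 195.179.0.0/16 -> H1 at depth 16
  add 172.253.192.0/20 -> H1 at depth 20
  add 172.253.0.0/16 -> H2 at depth 16
  add 129.149.118.218/32 -> H1 at depth 32
  Q 129.149.118.71: descend 100000011001010101110110 ; hops seen [H5,H2,H4,H2,H1] ; pick H1
  add 195.179.92.16/28 -> H4 at depth 28
  add 243.144.128.80/28 -> H3 at depth 28
  del 172.253.0.0/16 (clear depth 16)
  Q 195.179.26.25: descend 11000011101100110 ; hops seen [H5,H1] ; pick H1
  add 195.179.92.23/32 -> H0 at depth 32

== LOOKUPS ==
["H5","H5","H5","H2","H2","H5","H4","H2","H1","H1"]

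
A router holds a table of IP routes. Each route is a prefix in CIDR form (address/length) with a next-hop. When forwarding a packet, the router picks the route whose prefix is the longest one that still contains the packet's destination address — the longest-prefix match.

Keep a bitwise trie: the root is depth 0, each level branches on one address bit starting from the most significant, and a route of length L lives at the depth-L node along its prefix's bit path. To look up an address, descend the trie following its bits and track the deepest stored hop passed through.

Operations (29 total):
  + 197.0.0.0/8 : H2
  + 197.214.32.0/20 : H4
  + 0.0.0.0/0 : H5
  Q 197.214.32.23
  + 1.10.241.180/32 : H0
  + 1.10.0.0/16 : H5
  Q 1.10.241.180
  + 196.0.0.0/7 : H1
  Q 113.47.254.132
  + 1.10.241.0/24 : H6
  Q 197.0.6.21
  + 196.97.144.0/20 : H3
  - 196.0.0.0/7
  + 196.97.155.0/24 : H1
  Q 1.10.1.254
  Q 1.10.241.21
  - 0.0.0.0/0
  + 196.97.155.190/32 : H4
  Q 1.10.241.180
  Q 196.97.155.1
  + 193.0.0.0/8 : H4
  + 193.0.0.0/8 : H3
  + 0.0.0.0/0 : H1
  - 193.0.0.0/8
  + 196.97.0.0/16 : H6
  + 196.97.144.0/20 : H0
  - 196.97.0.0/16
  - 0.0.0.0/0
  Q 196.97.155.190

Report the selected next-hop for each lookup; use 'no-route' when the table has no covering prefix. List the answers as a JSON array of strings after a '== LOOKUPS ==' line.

Apply in order:
  add 197.0.0.0/8 -> H2 at depth 8
  add 197.214.32.0/20 -> H4 at depth 20
  add 0.0.0.0/0 -> H5 at depth 0
  lookup 197.214.32.23: bits 11000101110101100010 walk d0:H5→d1:-→d2:-→d3:-→d4:-→d5:-→d6:-→d7:-→d8:H2→d9:-→d10:-→d11:-→d12:-→d13:-→d14:-→d15:-→d16:-→d17:-→d18:-→d19:-→d20:H4 -> H4
  add 1.10.241.180/32 -> H0 at depth 32
  add 1.10.0.0/16 -> H5 at depth 16
  lookup 1.10.241.180: bits 00000001000010101111000110110100 walk d0:H5→d1:-→d2:-→d3:-→d4:-→d5:-→d6:-→d7:-→d8:-→d9:-→d10:-→d11:-→d12:-→d13:-→d14:-→d15:-→d16:H5→d17:-→d18:-→d19:-→d20:-→d21:-→d22:-→d23:-→d24:-→d25:-→d26:-→d27:-→d28:-→d29:-→d30:-→d31:-→d32:H0 -> H0
  add 196.0.0.0/7 -> H1 at depth 7
  lookup 113.47.254.132: bits 0 walk d0:H5→d1:- -> H5
  add 1.10.241.0/24 -> H6 at depth 24
  lookup 197.0.6.21: bits 11000101 walk d0:H5→d1:-→d2:-→d3:-→d4:-→d5:-→d6:-→d7:H1→d8:H2 -> H2
  add 196.97.144.0/20 -> H3 at depth 20
  del 196.0.0.0/7 (clear depth 7)
  add 196.97.155.0/24 -> H1 at depth 24
  lookup 1.10.1.254: bits 0000000100001010 walk d0:H5→d1:-→d2:-→d3:-→d4:-→d5:-→d6:-→d7:-→d8:-→d9:-→d10:-→d11:-→d12:-→d13:-→d14:-→d15:-→d16:H5 -> H5
  lookup 1.10.241.21: bits 000000010000101011110001 walk d0:H5→d1:-→d2:-→d3:-→d4:-→d5:-→d6:-→d7:-→d8:-→d9:-→d10:-→d11:-→d12:-→d13:-→d14:-→d15:-→d16:H5→d17:-→d18:-→d19:-→d20:-→d21:-→d22:-→d23:-→d24:H6 -> H6
  del 0.0.0.0/0 (clear depth 0)
  add 196.97.155.190/32 -> H4 at depth 32
  lookup 1.10.241.180: bits 00000001000010101111000110110100 walk d0:-→d1:-→d2:-→d3:-→d4:-→d5:-→d6:-→d7:-→d8:-→d9:-→d10:-→d11:-→d12:-→d13:-→d14:-→d15:-→d16:H5→d17:-→d18:-→d19:-→d20:-→d21:-→d22:-→d23:-→d24:H6→d25:-→d26:-→d27:-→d28:-→d29:-→d30:-→d31:-→d32:H0 -> H0
  lookup 196.97.155.1: bits 110001000110000110011011 walk d0:-→d1:-→d2:-→d3:-→d4:-→d5:-→d6:-→d7:-→d8:-→d9:-→d10:-→d11:-→d12:-→d13:-→d14:-→d15:-→d16:-→d17:-→d18:-→d19:-→d20:H3→d21:-→d22:-→d23:-→d24:H1 -> H1
  add 193.0.0.0/8 -> H4 at depth 8
  add 193.0.0.0/8 -> H3 at depth 8
  add 0.0.0.0/0 -> H1 at depth 0
  del 193.0.0.0/8 (clear depth 8)
  add 196.97.0.0/16 -> H6 at depth 16
  add 196.97.144.0/20 -> H0 at depth 20
  del 196.97.0.0/16 (clear depth 16)
  del 0.0.0.0/0 (clear depth 0)
  lookup 196.97.155.190: bits 11000100011000011001101110111110 walk d0:-→d1:-→d2:-→d3:-→d4:-→d5:-→d6:-→d7:-→d8:-→d9:-→d10:-→d11:-→d12:-→d13:-→d14:-→d15:-→d16:-→d17:-→d18:-→d19:-→d20:H0→d21:-→d22:-→d23:-→d24:H1→d25:-→d26:-→d27:-→d28:-→d29:-→d30:-→d31:-→d32:H4 -> H4

== LOOKUPS ==
["H4","H0","H5","H2","H5","H6","H0","H1","H4"]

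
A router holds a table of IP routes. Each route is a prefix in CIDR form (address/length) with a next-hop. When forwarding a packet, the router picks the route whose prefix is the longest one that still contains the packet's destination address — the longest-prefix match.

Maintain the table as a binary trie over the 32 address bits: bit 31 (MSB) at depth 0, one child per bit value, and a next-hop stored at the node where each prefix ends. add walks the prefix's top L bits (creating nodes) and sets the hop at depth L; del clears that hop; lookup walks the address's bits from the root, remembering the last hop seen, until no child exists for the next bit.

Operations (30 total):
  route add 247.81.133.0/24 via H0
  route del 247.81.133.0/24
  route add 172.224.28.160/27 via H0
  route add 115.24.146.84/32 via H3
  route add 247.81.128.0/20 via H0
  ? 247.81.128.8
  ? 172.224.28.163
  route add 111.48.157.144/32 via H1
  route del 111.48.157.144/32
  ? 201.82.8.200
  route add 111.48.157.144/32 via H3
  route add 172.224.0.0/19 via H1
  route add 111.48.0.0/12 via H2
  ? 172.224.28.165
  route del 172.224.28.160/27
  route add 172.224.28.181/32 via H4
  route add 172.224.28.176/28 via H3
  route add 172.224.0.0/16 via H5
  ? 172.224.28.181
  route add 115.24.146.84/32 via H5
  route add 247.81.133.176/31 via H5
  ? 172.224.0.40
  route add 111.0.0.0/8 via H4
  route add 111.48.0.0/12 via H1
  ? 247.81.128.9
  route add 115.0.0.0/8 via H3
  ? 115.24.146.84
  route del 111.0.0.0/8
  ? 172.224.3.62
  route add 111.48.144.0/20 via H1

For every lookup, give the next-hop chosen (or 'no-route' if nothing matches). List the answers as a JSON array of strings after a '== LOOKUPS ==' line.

Trace:
  add 247.81.133.0/24 -> H0 at depth 24
  del 247.81.133.0/24 (clear depth 24)
  add 172.224.28.160/27 -> H0 at depth 27
  add 115.24.146.84/32 -> H3 at depth 32
  add 247.81.128.0/20 -> H0 at depth 20
  lookup 247.81.128.8: bits 111101110101000110000 walk d0:-→d1:-→d2:-→d3:-→d4:-→d5:-→d6:-→d7:-→d8:-→d9:-→d10:-→d11:-→d12:-→d13:-→d14:-→d15:-→d16:-→d17:-→d18:-→d19:-→d20:H0→d21:- -> H0
  lookup 172.224.28.163: bits 101011001110000000011100101 walk d0:-→d1:-→d2:-→d3:-→d4:-→d5:-→d6:-→d7:-→d8:-→d9:-→d10:-→d11:-→d12:-→d13:-→d14:-→d15:-→d16:-→d17:-→d18:-→d19:-→d20:-→d21:-→d22:-→d23:-→d24:-→d25:-→d26:-→d27:H0 -> H0
  add 111.48.157.144/32 -> H1 at depth 32
  del 111.48.157.144/32 (clear depth 32)
  lookup 201.82.8.200: bits 11 walk d0:-→d1:-→d2:- -> no-route
  add 111.48.157.144/32 -> H3 at depth 32
  add 172.224.0.0/19 -> H1 at depth 19
  add 111.48.0.0/12 -> H2 at depth 12
  lookup 172.224.28.165: bits 101011001110000000011100101 walk d0:-→d1:-→d2:-→d3:-→d4:-→d5:-→d6:-→d7:-→d8:-→d9:-→d10:-→d11:-→d12:-→d13:-→d14:-→d15:-→d16:-→d17:-→d18:-→d19:H1→d20:-→d21:-→d22:-→d23:-→d24:-→d25:-→d26:-→d27:H0 -> H0
  del 172.224.28.160/27 (clear depth 27)
  add 172.224.28.181/32 -> H4 at depth 32
  add 172.224.28.176/28 -> H3 at depth 28
  add 172.224.0.0/16 -> H5 at depth 16
  lookup 172.224.28.181: bits 10101100111000000001110010110101 walk d0:-→d1:-→d2:-→d3:-→d4:-→d5:-→d6:-→d7:-→d8:-→d9:-→d10:-→d11:-→d12:-→d13:-→d14:-→d15:-→d16:H5→d17:-→d18:-→d19:H1→d20:-→d21:-→d22:-→d23:-→d24:-→d25:-→d26:-→d27:-→d28:H3→d29:-→d30:-→d31:-→d32:H4 -> H4
  add 115.24.146.84/32 -> H5 at depth 32
  add 247.81.133.176/31 -> H5 at depth 31
  lookup 172.224.0.40: bits 1010110011100000000 walk d0:-→d1:-→d2:-→d3:-→d4:-→d5:-→d6:-→d7:-→d8:-→d9:-→d10:-→d11:-→d12:-→d13:-→d14:-→d15:-→d16:H5→d17:-→d18:-→d19:H1 -> H1
  add 111.0.0.0/8 -> H4 at depth 8
  add 111.48.0.0/12 -> H1 at depth 12
  lookup 247.81.128.9: bits 111101110101000110000 walk d0:-→d1:-→d2:-→d3:-→d4:-→d5:-→d6:-→d7:-→d8:-→d9:-→d10:-→d11:-→d12:-→d13:-→d14:-→d15:-→d16:-→d17:-→d18:-→d19:-→d20:H0→d21:- -> H0
  add 115.0.0.0/8 -> H3 at depth 8
  lookup 115.24.146.84: bits 01110011000110001001001001010100 walk d0:-→d1:-→d2:-→d3:-→d4:-→d5:-→d6:-→d7:-→d8:H3→d9:-→d10:-→d11:-→d12:-→d13:-→d14:-→d15:-→d16:-→d17:-→d18:-→d19:-→d20:-→d21:-→d22:-→d23:-→d24:-→d25:-→d26:-→d27:-→d28:-→d29:-→d30:-→d31:-→d32:H5 -> H5
  del 111.0.0.0/8 (clear depth 8)
  lookup 172.224.3.62: bits 1010110011100000000 walk d0:-→d1:-→d2:-→d3:-→d4:-→d5:-→d6:-→d7:-→d8:-→d9:-→d10:-→d11:-→d12:-→d13:-→d14:-→d15:-→d16:H5→d17:-→d18:-→d19:H1 -> H1
  add 111.48.144.0/20 -> H1 at depth 20

== LOOKUPS ==
["H0","H0","no-route","H0","H4","H1","H0","H5","H1"]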